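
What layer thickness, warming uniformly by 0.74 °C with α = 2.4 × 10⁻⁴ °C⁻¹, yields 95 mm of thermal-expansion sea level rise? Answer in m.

H = Δh/(αΔT) = 0.095 / (2.4×10⁻⁴ × 0.74) ≈ 534.9 m

H ≈ 530 m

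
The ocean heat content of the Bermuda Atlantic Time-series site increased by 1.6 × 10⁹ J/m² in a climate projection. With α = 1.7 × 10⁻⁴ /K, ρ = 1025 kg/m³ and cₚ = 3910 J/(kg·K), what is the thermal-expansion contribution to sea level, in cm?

6.8 cm of thermosteric rise

Δh = αQ/(ρcₚ) = 1.7×10⁻⁴ × 1.6×10⁹ / (1025 × 3910) ≈ 0.067869 m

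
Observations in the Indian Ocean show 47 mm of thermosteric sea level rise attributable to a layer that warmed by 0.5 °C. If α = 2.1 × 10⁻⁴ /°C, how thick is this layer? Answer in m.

H = Δh/(αΔT) = 0.047 / (2.1×10⁻⁴ × 0.5) ≈ 447.6 m

H ≈ 450 m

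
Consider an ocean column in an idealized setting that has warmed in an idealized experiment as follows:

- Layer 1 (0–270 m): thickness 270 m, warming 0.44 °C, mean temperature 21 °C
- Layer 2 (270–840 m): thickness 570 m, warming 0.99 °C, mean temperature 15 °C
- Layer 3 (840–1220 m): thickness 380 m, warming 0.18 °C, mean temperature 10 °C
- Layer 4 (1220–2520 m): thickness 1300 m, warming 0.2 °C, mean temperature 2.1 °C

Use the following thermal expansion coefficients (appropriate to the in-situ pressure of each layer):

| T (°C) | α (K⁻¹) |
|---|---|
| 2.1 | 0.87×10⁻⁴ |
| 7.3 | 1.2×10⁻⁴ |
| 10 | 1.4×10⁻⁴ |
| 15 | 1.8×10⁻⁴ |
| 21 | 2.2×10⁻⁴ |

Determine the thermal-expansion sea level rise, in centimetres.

Layer 1 at 21 °C → α = 2.2×10⁻⁴ K⁻¹
Layer 2 at 15 °C → α = 1.8×10⁻⁴ K⁻¹
Layer 3 at 10 °C → α = 1.4×10⁻⁴ K⁻¹
Layer 4 at 2.1 °C → α = 0.87×10⁻⁴ K⁻¹
270 × 2.2×10⁻⁴ × 0.44 = 0.026136 m
Layer 2: 0.99 × 570 × 1.8×10⁻⁴ = 0.101574 m
Layer 3: 380 × 1.4×10⁻⁴ × 0.18 = 0.009576 m
0.87×10⁻⁴ × 0.2 × 1300 = 0.02262 m
Δh = 0.026136 + 0.101574 + 0.009576 + 0.02262 = 0.159906 m

16.0 cm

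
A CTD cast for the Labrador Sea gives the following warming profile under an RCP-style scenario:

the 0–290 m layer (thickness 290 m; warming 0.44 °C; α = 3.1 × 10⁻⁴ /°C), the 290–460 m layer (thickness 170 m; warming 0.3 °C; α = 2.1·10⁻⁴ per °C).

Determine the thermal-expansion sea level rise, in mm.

0–290 m: 0.44 × 3.1×10⁻⁴ × 290 = 0.039556 m
Layer 2: 2.1×10⁻⁴ × 170 × 0.3 = 0.01071 m
Δh = 0.039556 + 0.01071 = 0.050266 m ≈ 50.3 mm

about 50.3 mm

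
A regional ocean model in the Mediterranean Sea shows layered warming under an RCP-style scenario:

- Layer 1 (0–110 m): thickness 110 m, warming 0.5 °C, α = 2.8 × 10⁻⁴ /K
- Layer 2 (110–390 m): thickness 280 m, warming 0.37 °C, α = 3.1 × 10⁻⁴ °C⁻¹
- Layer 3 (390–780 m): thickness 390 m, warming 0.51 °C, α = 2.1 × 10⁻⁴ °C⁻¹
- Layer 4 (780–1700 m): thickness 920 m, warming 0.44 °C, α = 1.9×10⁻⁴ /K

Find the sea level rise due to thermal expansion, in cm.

16.6 cm

110 × 2.8×10⁻⁴ × 0.5 = 0.01540 m
110–390 m: 0.37 × 280 × 3.1×10⁻⁴ = 0.032116 m
Layer 3: 390 × 2.1×10⁻⁴ × 0.51 = 0.041769 m
920 × 1.9×10⁻⁴ × 0.44 = 0.076912 m
Δh = 0.01540 + 0.032116 + 0.041769 + 0.076912 = 0.166197 m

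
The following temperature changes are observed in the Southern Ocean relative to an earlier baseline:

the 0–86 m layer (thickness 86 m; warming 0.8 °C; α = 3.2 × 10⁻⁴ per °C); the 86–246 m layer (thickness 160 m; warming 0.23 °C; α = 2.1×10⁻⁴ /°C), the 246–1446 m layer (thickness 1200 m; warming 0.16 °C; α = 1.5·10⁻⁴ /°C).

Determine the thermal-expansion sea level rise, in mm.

0–86 m: 3.2×10⁻⁴ × 86 × 0.8 = 0.022016 m
86–246 m: 0.23 × 2.1×10⁻⁴ × 160 = 0.007728 m
Layer 3: 1.5×10⁻⁴ × 1200 × 0.16 = 0.02880 m
Δh = 0.022016 + 0.007728 + 0.02880 = 0.058544 m ≈ 59 mm

Δh = 59 mm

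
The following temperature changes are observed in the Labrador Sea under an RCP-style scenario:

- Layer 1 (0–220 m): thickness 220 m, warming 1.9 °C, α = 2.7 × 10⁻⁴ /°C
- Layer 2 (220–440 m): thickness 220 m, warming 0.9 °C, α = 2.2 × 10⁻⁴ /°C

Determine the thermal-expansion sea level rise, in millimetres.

160 mm

0–220 m: 2.7×10⁻⁴ × 220 × 1.9 = 0.11286 m
220–440 m: 0.9 × 220 × 2.2×10⁻⁴ = 0.04356 m
Δh = 0.11286 + 0.04356 = 0.15642 m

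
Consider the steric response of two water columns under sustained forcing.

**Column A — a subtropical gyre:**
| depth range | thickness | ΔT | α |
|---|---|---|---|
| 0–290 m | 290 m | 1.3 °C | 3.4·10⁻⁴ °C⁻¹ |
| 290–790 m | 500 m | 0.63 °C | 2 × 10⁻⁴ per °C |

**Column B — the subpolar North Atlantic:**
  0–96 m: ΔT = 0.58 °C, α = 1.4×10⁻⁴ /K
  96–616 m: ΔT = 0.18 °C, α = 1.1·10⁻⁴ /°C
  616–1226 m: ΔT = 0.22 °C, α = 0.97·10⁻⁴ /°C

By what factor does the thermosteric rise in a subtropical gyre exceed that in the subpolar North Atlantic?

a factor of 6.1

A 1.3 × 3.4×10⁻⁴ × 290 = 0.12818 m
A 500 × 2×10⁻⁴ × 0.63 = 0.06300 m
A total: 0.19118 m
B 0–96 m: 96 × 0.58 × 1.4×10⁻⁴ = 0.0077952 m
B 520 × 1.1×10⁻⁴ × 0.18 = 0.010296 m
B 616–1226 m: 0.97×10⁻⁴ × 0.22 × 610 = 0.0130174 m
B total: 0.0311086 m
Ratio: 0.19118 / 0.0311086 ≈ 6.146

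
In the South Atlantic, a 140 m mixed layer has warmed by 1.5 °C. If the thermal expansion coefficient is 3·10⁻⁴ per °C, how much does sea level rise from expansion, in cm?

Δh = αΔT·H = 3×10⁻⁴ × 1.5 × 140 = 0.06300 m

Δh = 6.30 cm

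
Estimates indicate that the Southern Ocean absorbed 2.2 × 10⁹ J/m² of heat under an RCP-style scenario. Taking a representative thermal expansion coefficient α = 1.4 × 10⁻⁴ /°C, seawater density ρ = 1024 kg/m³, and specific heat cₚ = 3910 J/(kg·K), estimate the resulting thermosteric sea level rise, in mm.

Δh = αQ/(ρcₚ) = 1.4×10⁻⁴ × 2.2×10⁹ / (1024 × 3910) ≈ 0.076926 m

about 76.9 mm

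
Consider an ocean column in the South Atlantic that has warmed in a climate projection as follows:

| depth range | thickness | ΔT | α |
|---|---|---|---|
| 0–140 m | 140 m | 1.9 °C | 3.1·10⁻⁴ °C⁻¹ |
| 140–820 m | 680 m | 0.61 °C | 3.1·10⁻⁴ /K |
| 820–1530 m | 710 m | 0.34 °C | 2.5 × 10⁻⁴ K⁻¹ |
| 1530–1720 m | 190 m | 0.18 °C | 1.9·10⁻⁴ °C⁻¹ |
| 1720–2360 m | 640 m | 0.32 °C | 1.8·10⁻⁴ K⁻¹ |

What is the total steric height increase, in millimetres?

310 mm of thermosteric rise

140 × 1.9 × 3.1×10⁻⁴ = 0.08246 m
3.1×10⁻⁴ × 680 × 0.61 = 0.128588 m
Layer 3: 2.5×10⁻⁴ × 710 × 0.34 = 0.06035 m
1530–1720 m: 190 × 0.18 × 1.9×10⁻⁴ = 0.006498 m
640 × 0.32 × 1.8×10⁻⁴ = 0.036864 m
Δh = 0.08246 + 0.128588 + 0.06035 + 0.006498 + 0.036864 = 0.31476 m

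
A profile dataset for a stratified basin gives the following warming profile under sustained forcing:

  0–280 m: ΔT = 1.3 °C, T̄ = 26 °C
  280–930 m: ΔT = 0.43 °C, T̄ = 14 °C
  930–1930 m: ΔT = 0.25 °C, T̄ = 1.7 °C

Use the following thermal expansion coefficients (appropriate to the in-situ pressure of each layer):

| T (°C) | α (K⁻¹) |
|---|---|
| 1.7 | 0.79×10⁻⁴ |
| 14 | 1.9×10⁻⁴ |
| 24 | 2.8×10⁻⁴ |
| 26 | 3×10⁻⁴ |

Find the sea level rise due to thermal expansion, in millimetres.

Layer 1 at 26 °C → α = 3×10⁻⁴ K⁻¹
Layer 2 at 14 °C → α = 1.9×10⁻⁴ K⁻¹
Layer 3 at 1.7 °C → α = 0.79×10⁻⁴ K⁻¹
0–280 m: 1.3 × 280 × 3×10⁻⁴ = 0.10920 m
Layer 2: 650 × 1.9×10⁻⁴ × 0.43 = 0.053105 m
Layer 3: 0.79×10⁻⁴ × 0.25 × 1000 = 0.01975 m
Δh = 0.10920 + 0.053105 + 0.01975 = 0.182055 m ≈ 180 mm

Δh ≈ 180 mm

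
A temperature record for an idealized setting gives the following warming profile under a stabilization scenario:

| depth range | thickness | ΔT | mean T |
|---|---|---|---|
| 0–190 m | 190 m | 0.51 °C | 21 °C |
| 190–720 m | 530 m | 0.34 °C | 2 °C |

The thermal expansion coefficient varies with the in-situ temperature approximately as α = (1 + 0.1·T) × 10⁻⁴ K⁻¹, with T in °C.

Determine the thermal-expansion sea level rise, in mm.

Δh = 52 mm

Layer 1: α = (1 + 0.1×21)×10⁻⁴ = 3.1×10⁻⁴ K⁻¹
Layer 2: α = (1 + 0.1×2)×10⁻⁴ = 1.2×10⁻⁴ K⁻¹
0–190 m: 3.1×10⁻⁴ × 190 × 0.51 = 0.030039 m
190–720 m: 1.2×10⁻⁴ × 530 × 0.34 = 0.021624 m
Δh = 0.030039 + 0.021624 = 0.051663 m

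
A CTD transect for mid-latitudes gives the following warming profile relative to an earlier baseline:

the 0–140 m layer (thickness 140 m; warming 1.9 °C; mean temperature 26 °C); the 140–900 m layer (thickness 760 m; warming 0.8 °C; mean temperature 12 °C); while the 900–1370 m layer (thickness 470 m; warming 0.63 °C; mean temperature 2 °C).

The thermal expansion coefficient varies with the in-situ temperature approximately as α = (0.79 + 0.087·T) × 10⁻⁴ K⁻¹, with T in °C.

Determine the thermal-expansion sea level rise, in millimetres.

221 mm

Layer 1: α = (0.79 + 0.087×26)×10⁻⁴ = 3.052×10⁻⁴ K⁻¹
Layer 2: α = (0.79 + 0.087×12)×10⁻⁴ = 1.834×10⁻⁴ K⁻¹
Layer 3: α = (0.79 + 0.087×2)×10⁻⁴ = 0.964×10⁻⁴ K⁻¹
3.052×10⁻⁴ × 140 × 1.9 = 0.0811832 m
140–900 m: 0.8 × 760 × 1.834×10⁻⁴ = 0.1115072 m
900–1370 m: 470 × 0.63 × 0.964×10⁻⁴ = 0.02854404 m
Δh = 0.0811832 + 0.1115072 + 0.02854404 = 0.22123444 m ≈ 221 mm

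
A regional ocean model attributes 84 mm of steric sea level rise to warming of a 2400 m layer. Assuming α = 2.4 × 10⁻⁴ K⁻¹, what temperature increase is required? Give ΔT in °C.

about 0.146 °C

ΔT = Δh/(αH) = 0.084 / (2.4×10⁻⁴ × 2400) ≈ 0.1458 °C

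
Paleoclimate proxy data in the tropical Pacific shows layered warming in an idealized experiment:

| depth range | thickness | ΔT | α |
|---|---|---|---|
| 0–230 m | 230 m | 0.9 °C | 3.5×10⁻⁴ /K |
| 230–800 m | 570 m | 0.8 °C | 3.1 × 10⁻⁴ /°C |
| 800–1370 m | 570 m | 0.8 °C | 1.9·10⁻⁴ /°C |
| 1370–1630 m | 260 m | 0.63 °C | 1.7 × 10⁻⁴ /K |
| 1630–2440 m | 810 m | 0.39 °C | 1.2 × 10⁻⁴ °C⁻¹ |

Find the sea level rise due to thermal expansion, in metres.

3.5×10⁻⁴ × 0.9 × 230 = 0.07245 m
Layer 2: 3.1×10⁻⁴ × 570 × 0.8 = 0.14136 m
0.8 × 1.9×10⁻⁴ × 570 = 0.08664 m
0.63 × 260 × 1.7×10⁻⁴ = 0.027846 m
Layer 5: 810 × 1.2×10⁻⁴ × 0.39 = 0.037908 m
Δh = 0.07245 + 0.14136 + 0.08664 + 0.027846 + 0.037908 = 0.366204 m ≈ 0.37 m

0.37 m of thermosteric rise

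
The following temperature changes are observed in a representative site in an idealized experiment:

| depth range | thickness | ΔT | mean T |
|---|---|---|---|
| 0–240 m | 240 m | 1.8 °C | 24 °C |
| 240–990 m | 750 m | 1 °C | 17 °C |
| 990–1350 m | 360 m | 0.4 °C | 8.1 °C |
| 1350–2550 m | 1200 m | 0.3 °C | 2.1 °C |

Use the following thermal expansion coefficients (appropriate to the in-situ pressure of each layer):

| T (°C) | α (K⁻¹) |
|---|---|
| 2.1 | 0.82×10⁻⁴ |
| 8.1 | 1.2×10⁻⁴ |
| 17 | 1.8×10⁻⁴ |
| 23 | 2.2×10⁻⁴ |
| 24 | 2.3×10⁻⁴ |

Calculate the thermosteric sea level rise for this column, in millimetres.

281 mm

Layer 1 at 24 °C → α = 2.3×10⁻⁴ K⁻¹
Layer 2 at 17 °C → α = 1.8×10⁻⁴ K⁻¹
Layer 3 at 8.1 °C → α = 1.2×10⁻⁴ K⁻¹
Layer 4 at 2.1 °C → α = 0.82×10⁻⁴ K⁻¹
0–240 m: 240 × 1.8 × 2.3×10⁻⁴ = 0.09936 m
240–990 m: 1.8×10⁻⁴ × 1 × 750 = 0.13500 m
990–1350 m: 360 × 1.2×10⁻⁴ × 0.4 = 0.01728 m
1350–2550 m: 0.82×10⁻⁴ × 1200 × 0.3 = 0.02952 m
Δh = 0.09936 + 0.13500 + 0.01728 + 0.02952 = 0.28116 m ≈ 281 mm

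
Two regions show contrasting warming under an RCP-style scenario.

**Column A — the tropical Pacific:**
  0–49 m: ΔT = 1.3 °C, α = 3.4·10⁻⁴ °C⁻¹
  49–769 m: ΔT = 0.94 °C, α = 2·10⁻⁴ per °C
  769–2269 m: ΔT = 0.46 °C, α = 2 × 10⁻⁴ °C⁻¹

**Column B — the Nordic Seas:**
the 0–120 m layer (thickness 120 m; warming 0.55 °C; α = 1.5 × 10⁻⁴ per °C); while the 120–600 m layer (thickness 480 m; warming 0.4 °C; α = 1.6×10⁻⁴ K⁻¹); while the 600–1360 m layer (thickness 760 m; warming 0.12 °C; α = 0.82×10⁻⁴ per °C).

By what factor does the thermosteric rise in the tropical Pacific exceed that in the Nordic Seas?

A Layer 1: 49 × 1.3 × 3.4×10⁻⁴ = 0.021658 m
A 49–769 m: 720 × 0.94 × 2×10⁻⁴ = 0.13536 m
A 2×10⁻⁴ × 1500 × 0.46 = 0.13800 m
A total: 0.295018 m
B 1.5×10⁻⁴ × 0.55 × 120 = 0.00990 m
B 120–600 m: 480 × 0.4 × 1.6×10⁻⁴ = 0.03072 m
B 760 × 0.82×10⁻⁴ × 0.12 = 0.0074784 m
B total: 0.0480984 m
Ratio: 0.295018 / 0.0480984 ≈ 6.134

6.1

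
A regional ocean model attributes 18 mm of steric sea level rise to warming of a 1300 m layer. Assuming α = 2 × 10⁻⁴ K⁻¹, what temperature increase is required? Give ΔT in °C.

ΔT = Δh/(αH) = 0.018 / (2×10⁻⁴ × 1300) ≈ 0.06923 °C

about 0.069 °C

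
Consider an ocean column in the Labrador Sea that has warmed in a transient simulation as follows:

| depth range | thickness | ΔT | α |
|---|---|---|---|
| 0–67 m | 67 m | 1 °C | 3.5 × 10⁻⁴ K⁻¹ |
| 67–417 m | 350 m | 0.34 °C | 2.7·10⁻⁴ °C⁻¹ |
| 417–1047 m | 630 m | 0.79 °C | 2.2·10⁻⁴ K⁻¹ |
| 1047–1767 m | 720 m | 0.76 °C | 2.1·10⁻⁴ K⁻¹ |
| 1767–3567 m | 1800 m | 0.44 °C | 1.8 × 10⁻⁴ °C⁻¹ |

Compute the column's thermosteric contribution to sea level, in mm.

Δh = 423 mm

Layer 1: 67 × 3.5×10⁻⁴ × 1 = 0.02345 m
67–417 m: 350 × 0.34 × 2.7×10⁻⁴ = 0.03213 m
0.79 × 2.2×10⁻⁴ × 630 = 0.109494 m
2.1×10⁻⁴ × 720 × 0.76 = 0.114912 m
1767–3567 m: 1.8×10⁻⁴ × 0.44 × 1800 = 0.14256 m
Δh = 0.02345 + 0.03213 + 0.109494 + 0.114912 + 0.14256 = 0.422546 m ≈ 423 mm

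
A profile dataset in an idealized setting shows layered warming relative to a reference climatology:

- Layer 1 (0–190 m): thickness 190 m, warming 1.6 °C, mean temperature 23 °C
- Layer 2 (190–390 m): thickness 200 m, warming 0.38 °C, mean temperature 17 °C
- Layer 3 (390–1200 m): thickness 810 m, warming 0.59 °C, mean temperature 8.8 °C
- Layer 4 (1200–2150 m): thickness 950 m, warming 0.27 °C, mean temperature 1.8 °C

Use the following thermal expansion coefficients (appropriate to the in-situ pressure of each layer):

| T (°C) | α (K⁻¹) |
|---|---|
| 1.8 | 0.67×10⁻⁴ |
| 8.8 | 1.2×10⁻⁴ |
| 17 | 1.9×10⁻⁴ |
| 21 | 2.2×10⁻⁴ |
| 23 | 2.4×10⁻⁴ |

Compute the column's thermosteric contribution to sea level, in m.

about 0.162 m

Layer 1 at 23 °C → α = 2.4×10⁻⁴ K⁻¹
Layer 2 at 17 °C → α = 1.9×10⁻⁴ K⁻¹
Layer 3 at 8.8 °C → α = 1.2×10⁻⁴ K⁻¹
Layer 4 at 1.8 °C → α = 0.67×10⁻⁴ K⁻¹
Layer 1: 190 × 1.6 × 2.4×10⁻⁴ = 0.07296 m
Layer 2: 1.9×10⁻⁴ × 0.38 × 200 = 0.01444 m
390–1200 m: 1.2×10⁻⁴ × 0.59 × 810 = 0.057348 m
950 × 0.67×10⁻⁴ × 0.27 = 0.0171855 m
Δh = 0.07296 + 0.01444 + 0.057348 + 0.0171855 = 0.1619335 m ≈ 0.162 m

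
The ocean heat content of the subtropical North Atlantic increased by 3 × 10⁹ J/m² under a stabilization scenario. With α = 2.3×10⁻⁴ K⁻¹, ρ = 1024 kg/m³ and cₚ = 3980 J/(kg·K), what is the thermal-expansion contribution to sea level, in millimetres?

Δh ≈ 170 mm

Δh = αQ/(ρcₚ) = 2.3×10⁻⁴ × 3×10⁹ / (1024 × 3980) ≈ 0.16930 m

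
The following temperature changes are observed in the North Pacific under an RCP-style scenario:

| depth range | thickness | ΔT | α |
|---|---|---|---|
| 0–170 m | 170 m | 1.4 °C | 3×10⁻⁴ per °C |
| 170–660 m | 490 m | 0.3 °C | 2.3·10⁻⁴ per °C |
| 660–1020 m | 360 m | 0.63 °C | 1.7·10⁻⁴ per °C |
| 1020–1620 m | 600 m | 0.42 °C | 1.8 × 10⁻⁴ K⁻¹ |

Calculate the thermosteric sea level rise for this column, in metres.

Layer 1: 170 × 1.4 × 3×10⁻⁴ = 0.07140 m
490 × 2.3×10⁻⁴ × 0.3 = 0.03381 m
360 × 1.7×10⁻⁴ × 0.63 = 0.038556 m
1.8×10⁻⁴ × 0.42 × 600 = 0.04536 m
Δh = 0.07140 + 0.03381 + 0.038556 + 0.04536 = 0.189126 m

0.189 m of thermosteric rise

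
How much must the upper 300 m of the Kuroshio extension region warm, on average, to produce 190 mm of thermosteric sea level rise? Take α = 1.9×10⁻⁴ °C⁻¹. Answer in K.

ΔT = Δh/(αH) = 0.19 / (1.9×10⁻⁴ × 300) ≈ 3.333 K

ΔT ≈ 3.33 K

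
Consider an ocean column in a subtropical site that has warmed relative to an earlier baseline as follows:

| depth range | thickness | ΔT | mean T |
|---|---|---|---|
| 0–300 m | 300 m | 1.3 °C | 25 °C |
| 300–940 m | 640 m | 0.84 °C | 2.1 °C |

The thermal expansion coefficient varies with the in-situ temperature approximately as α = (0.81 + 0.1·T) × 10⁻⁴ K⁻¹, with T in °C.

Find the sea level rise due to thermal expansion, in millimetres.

Δh = 180 mm

Layer 1: α = (0.81 + 0.1×25)×10⁻⁴ = 3.31×10⁻⁴ K⁻¹
Layer 2: α = (0.81 + 0.1×2.1)×10⁻⁴ = 1.02×10⁻⁴ K⁻¹
Layer 1: 300 × 3.31×10⁻⁴ × 1.3 = 0.12909 m
Layer 2: 0.84 × 640 × 1.02×10⁻⁴ = 0.0548352 m
Δh = 0.12909 + 0.0548352 = 0.1839252 m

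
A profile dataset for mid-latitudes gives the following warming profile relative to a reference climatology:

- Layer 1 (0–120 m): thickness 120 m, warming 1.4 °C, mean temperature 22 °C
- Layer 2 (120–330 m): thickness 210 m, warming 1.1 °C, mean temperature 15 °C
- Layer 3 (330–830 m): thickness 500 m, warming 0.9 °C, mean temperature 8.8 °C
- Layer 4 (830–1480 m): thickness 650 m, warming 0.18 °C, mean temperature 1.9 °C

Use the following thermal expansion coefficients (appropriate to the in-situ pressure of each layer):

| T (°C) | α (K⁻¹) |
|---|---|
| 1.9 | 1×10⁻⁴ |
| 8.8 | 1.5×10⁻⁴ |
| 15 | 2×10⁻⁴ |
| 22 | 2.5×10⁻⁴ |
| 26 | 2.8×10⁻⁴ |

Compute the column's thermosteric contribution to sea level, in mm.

Δh ≈ 167 mm

Layer 1 at 22 °C → α = 2.5×10⁻⁴ K⁻¹
Layer 2 at 15 °C → α = 2×10⁻⁴ K⁻¹
Layer 3 at 8.8 °C → α = 1.5×10⁻⁴ K⁻¹
Layer 4 at 1.9 °C → α = 1×10⁻⁴ K⁻¹
0–120 m: 120 × 1.4 × 2.5×10⁻⁴ = 0.04200 m
Layer 2: 210 × 2×10⁻⁴ × 1.1 = 0.04620 m
330–830 m: 1.5×10⁻⁴ × 500 × 0.9 = 0.06750 m
830–1480 m: 0.18 × 1×10⁻⁴ × 650 = 0.01170 m
Δh = 0.04200 + 0.04620 + 0.06750 + 0.01170 = 0.16740 m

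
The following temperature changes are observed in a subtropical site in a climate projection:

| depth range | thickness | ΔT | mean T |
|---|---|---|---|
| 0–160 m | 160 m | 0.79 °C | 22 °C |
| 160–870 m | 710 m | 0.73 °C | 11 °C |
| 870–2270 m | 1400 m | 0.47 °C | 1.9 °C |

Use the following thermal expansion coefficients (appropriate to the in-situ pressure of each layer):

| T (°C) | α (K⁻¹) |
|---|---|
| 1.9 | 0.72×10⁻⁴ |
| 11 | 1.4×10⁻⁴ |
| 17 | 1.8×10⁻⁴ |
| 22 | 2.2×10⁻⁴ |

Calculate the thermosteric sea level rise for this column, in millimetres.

Layer 1 at 22 °C → α = 2.2×10⁻⁴ K⁻¹
Layer 2 at 11 °C → α = 1.4×10⁻⁴ K⁻¹
Layer 3 at 1.9 °C → α = 0.72×10⁻⁴ K⁻¹
0.79 × 160 × 2.2×10⁻⁴ = 0.027808 m
160–870 m: 0.73 × 1.4×10⁻⁴ × 710 = 0.072562 m
Layer 3: 0.72×10⁻⁴ × 1400 × 0.47 = 0.047376 m
Δh = 0.027808 + 0.072562 + 0.047376 = 0.147746 m

Δh = 148 mm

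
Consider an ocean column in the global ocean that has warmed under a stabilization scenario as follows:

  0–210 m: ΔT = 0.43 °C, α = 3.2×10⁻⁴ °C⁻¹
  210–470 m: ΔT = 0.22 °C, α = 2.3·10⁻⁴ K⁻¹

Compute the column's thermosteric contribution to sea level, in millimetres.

Δh ≈ 42 mm

Layer 1: 210 × 0.43 × 3.2×10⁻⁴ = 0.028896 m
Layer 2: 260 × 0.22 × 2.3×10⁻⁴ = 0.013156 m
Δh = 0.028896 + 0.013156 = 0.042052 m ≈ 42 mm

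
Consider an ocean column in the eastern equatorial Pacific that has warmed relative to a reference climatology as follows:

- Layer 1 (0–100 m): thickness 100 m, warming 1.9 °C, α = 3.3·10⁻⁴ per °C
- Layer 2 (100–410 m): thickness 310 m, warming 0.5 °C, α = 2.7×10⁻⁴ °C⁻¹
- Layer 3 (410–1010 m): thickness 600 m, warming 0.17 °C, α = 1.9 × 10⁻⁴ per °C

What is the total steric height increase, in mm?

124 mm of thermosteric rise

0–100 m: 1.9 × 100 × 3.3×10⁻⁴ = 0.06270 m
100–410 m: 0.5 × 310 × 2.7×10⁻⁴ = 0.04185 m
410–1010 m: 1.9×10⁻⁴ × 0.17 × 600 = 0.01938 m
Δh = 0.06270 + 0.04185 + 0.01938 = 0.12393 m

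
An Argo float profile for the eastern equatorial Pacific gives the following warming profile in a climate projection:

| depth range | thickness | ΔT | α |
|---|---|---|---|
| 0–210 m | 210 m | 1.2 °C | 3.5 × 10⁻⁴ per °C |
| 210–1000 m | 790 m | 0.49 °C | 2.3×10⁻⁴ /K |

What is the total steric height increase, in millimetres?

about 180 mm

1.2 × 210 × 3.5×10⁻⁴ = 0.08820 m
Layer 2: 2.3×10⁻⁴ × 0.49 × 790 = 0.089033 m
Δh = 0.08820 + 0.089033 = 0.177233 m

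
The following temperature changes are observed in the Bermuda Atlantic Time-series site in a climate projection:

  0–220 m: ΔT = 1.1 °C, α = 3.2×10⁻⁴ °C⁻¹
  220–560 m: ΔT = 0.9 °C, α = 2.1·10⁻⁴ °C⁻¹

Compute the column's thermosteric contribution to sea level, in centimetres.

Layer 1: 220 × 3.2×10⁻⁴ × 1.1 = 0.07744 m
2.1×10⁻⁴ × 0.9 × 340 = 0.06426 m
Δh = 0.07744 + 0.06426 = 0.14170 m

14 cm of thermosteric rise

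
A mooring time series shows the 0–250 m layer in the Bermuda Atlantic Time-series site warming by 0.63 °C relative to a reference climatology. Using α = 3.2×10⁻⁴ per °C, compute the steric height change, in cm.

Δh = αΔT·H = 3.2×10⁻⁴ × 0.63 × 250 = 0.05040 m

5.04 cm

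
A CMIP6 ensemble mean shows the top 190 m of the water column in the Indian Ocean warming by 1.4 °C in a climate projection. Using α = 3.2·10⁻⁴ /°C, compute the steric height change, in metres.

Δh = αΔT·H = 3.2×10⁻⁴ × 1.4 × 190 = 0.08512 m

0.0851 m of thermosteric rise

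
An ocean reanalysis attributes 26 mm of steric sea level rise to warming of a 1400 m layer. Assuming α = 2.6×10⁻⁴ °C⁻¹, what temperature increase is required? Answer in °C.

ΔT ≈ 0.0714 °C

ΔT = Δh/(αH) = 0.026 / (2.6×10⁻⁴ × 1400) ≈ 0.07143 °C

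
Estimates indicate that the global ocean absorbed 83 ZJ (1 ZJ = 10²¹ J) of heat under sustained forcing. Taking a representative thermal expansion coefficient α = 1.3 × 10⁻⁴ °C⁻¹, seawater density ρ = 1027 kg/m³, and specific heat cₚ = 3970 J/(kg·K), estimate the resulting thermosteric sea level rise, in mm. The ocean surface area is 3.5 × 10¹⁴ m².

Per unit area: Q = 83×10²¹ / (3.5×10¹⁴) ≈ 2.371×10⁸ J/m²
Δh = αQ/(ρcₚ) = 1.3×10⁻⁴ × 2.371×10⁸ / (1027 × 3970) ≈ 0.0075599 m

Δh = 7.56 mm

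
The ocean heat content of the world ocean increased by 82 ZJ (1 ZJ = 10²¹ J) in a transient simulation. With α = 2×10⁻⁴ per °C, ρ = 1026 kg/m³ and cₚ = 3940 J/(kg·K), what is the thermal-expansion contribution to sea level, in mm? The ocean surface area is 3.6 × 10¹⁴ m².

11.3 mm

Per unit area: Q = 82×10²¹ / (3.6×10¹⁴) ≈ 2.278×10⁸ J/m²
Δh = αQ/(ρcₚ) = 2×10⁻⁴ × 2.278×10⁸ / (1026 × 3940) ≈ 0.01127 m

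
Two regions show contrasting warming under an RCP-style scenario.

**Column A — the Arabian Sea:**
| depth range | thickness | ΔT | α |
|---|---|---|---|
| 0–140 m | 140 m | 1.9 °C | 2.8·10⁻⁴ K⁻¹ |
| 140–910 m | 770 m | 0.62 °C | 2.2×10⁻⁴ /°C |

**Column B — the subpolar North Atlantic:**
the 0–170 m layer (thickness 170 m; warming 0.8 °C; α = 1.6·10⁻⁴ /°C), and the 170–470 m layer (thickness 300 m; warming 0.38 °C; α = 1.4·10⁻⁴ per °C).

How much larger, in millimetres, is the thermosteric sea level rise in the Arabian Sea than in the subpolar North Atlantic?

A Layer 1: 1.9 × 140 × 2.8×10⁻⁴ = 0.07448 m
A 140–910 m: 770 × 2.2×10⁻⁴ × 0.62 = 0.105028 m
A total: 0.179508 m
B 0–170 m: 170 × 1.6×10⁻⁴ × 0.8 = 0.02176 m
B 0.38 × 1.4×10⁻⁴ × 300 = 0.01596 m
B total: 0.03772 m
Difference: 0.179508 − 0.03772 = 0.141788 m

140 mm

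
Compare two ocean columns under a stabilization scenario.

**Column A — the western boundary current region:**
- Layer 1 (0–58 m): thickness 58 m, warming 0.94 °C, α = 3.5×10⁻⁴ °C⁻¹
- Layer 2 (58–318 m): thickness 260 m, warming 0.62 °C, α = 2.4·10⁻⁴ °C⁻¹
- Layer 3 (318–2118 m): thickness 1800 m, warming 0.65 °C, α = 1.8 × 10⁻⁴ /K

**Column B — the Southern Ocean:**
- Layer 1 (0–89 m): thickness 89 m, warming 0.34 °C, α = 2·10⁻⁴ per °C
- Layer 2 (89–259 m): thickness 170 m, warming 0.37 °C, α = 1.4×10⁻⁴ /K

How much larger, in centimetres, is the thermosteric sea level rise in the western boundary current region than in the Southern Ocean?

A 0.94 × 58 × 3.5×10⁻⁴ = 0.019082 m
A Layer 2: 2.4×10⁻⁴ × 0.62 × 260 = 0.038688 m
A 1800 × 1.8×10⁻⁴ × 0.65 = 0.21060 m
A total: 0.26837 m
B Layer 1: 2×10⁻⁴ × 89 × 0.34 = 0.006052 m
B 170 × 0.37 × 1.4×10⁻⁴ = 0.008806 m
B total: 0.014858 m
Difference: 0.26837 − 0.014858 = 0.253512 m

25.4 cm larger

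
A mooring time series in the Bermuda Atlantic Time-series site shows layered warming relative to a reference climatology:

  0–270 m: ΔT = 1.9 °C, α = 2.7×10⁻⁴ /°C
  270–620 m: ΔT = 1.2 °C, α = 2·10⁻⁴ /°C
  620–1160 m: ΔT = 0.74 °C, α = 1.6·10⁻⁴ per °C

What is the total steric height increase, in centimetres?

1.9 × 2.7×10⁻⁴ × 270 = 0.13851 m
Layer 2: 350 × 2×10⁻⁴ × 1.2 = 0.08400 m
Layer 3: 540 × 0.74 × 1.6×10⁻⁴ = 0.063936 m
Δh = 0.13851 + 0.08400 + 0.063936 = 0.286446 m

28.6 cm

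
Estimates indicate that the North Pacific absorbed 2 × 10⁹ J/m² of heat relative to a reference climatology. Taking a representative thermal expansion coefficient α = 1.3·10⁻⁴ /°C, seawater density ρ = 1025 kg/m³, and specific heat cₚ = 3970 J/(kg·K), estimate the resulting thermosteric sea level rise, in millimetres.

Δh ≈ 63.9 mm

Δh = αQ/(ρcₚ) = 1.3×10⁻⁴ × 2×10⁹ / (1025 × 3970) ≈ 0.063894 m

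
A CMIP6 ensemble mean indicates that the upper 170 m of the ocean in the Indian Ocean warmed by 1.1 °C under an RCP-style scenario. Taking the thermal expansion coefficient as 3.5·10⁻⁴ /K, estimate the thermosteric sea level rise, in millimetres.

Δh = αΔT·H = 3.5×10⁻⁴ × 1.1 × 170 = 0.06545 m

65.5 mm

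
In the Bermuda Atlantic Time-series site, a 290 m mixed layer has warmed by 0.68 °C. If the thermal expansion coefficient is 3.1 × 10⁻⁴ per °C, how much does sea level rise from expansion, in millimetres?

61.1 mm

Δh = αΔT·H = 3.1×10⁻⁴ × 0.68 × 290 = 0.061132 m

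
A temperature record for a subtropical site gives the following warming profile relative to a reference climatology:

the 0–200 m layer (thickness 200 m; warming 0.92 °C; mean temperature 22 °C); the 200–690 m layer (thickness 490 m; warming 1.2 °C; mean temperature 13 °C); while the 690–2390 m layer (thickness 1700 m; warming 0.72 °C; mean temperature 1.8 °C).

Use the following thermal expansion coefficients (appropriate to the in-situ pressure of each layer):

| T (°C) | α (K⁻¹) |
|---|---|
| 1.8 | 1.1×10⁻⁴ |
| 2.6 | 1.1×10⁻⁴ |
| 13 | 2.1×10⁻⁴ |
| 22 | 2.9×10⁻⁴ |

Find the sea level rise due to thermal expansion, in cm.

Layer 1 at 22 °C → α = 2.9×10⁻⁴ K⁻¹
Layer 2 at 13 °C → α = 2.1×10⁻⁴ K⁻¹
Layer 3 at 1.8 °C → α = 1.1×10⁻⁴ K⁻¹
Layer 1: 0.92 × 2.9×10⁻⁴ × 200 = 0.05336 m
Layer 2: 2.1×10⁻⁴ × 490 × 1.2 = 0.12348 m
690–2390 m: 0.72 × 1.1×10⁻⁴ × 1700 = 0.13464 m
Δh = 0.05336 + 0.12348 + 0.13464 = 0.31148 m ≈ 31.1 cm

Δh = 31.1 cm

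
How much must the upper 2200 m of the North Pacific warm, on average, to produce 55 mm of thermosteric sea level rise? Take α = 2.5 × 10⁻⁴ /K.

ΔT = Δh/(αH) = 0.055 / (2.5×10⁻⁴ × 2200) = 0.1000 °C

ΔT ≈ 0.100 °C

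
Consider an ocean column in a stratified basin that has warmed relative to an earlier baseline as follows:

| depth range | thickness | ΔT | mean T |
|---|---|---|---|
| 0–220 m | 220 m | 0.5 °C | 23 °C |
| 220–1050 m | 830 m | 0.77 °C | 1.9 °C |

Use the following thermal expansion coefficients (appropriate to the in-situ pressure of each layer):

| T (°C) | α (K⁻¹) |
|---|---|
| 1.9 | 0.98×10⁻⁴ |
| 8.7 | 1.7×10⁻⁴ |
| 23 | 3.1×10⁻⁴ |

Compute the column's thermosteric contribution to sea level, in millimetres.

Layer 1 at 23 °C → α = 3.1×10⁻⁴ K⁻¹
Layer 2 at 1.9 °C → α = 0.98×10⁻⁴ K⁻¹
Layer 1: 0.5 × 3.1×10⁻⁴ × 220 = 0.03410 m
830 × 0.98×10⁻⁴ × 0.77 = 0.0626318 m
Δh = 0.03410 + 0.0626318 = 0.0967318 m ≈ 96.7 mm

Δh = 96.7 mm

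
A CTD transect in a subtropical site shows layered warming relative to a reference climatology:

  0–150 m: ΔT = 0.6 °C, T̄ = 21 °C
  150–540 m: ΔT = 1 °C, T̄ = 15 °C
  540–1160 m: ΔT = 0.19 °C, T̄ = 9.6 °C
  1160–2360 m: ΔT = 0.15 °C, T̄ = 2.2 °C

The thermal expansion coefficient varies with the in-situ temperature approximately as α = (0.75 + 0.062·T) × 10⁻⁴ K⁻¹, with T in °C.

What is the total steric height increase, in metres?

Layer 1: α = (0.75 + 0.062×21)×10⁻⁴ = 2.052×10⁻⁴ K⁻¹
Layer 2: α = (0.75 + 0.062×15)×10⁻⁴ = 1.68×10⁻⁴ K⁻¹
Layer 3: α = (0.75 + 0.062×9.6)×10⁻⁴ = 1.3452×10⁻⁴ K⁻¹
Layer 4: α = (0.75 + 0.062×2.2)×10⁻⁴ = 0.8864×10⁻⁴ K⁻¹
0–150 m: 2.052×10⁻⁴ × 150 × 0.6 = 0.018468 m
Layer 2: 1 × 390 × 1.68×10⁻⁴ = 0.06552 m
1.3452×10⁻⁴ × 0.19 × 620 = 0.015846456 m
1160–2360 m: 1200 × 0.8864×10⁻⁴ × 0.15 = 0.0159552 m
Δh = 0.018468 + 0.06552 + 0.015846456 + 0.0159552 = 0.115789656 m

0.116 m of thermosteric rise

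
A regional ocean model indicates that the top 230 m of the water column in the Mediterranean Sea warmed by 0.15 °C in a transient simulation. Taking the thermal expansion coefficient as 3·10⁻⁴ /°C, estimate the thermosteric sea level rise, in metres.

0.0104 m of thermosteric rise

Δh = αΔT·H = 3×10⁻⁴ × 0.15 × 230 = 0.01035 m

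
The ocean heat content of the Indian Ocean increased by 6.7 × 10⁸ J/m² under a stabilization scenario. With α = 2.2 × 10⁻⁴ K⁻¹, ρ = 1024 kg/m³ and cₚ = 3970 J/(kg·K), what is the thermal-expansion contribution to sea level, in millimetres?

36 mm

Δh = αQ/(ρcₚ) = 2.2×10⁻⁴ × 6.7×10⁸ / (1024 × 3970) ≈ 0.036258 m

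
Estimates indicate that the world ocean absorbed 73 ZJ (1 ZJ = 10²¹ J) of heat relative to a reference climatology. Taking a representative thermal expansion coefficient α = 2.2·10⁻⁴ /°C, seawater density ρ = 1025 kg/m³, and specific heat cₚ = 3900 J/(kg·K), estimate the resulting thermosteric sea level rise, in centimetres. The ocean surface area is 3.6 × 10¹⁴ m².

Per unit area: Q = 73×10²¹ / (3.6×10¹⁴) ≈ 2.028×10⁸ J/m²
Δh = αQ/(ρcₚ) = 2.2×10⁻⁴ × 2.028×10⁸ / (1025 × 3900) ≈ 0.011161 m

Δh = 1.12 cm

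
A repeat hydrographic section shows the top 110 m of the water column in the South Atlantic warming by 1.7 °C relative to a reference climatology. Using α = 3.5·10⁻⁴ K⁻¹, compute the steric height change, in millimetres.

Δh = αΔT·H = 3.5×10⁻⁴ × 1.7 × 110 = 0.06545 m

Δh = 65.5 mm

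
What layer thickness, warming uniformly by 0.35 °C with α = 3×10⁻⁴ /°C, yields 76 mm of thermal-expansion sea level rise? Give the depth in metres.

H = Δh/(αΔT) = 0.076 / (3×10⁻⁴ × 0.35) ≈ 723.8 m

about 720 m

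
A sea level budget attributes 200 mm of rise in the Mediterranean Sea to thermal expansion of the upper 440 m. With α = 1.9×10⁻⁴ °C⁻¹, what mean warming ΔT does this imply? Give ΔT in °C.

ΔT = Δh/(αH) = 0.2 / (1.9×10⁻⁴ × 440) ≈ 2.392 °C

ΔT ≈ 2.4 °C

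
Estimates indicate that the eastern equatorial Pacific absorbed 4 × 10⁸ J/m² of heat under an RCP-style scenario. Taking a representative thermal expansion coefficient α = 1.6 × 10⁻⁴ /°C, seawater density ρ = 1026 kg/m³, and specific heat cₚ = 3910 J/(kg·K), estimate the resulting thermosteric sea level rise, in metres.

0.0160 m of thermosteric rise

Δh = αQ/(ρcₚ) = 1.6×10⁻⁴ × 4×10⁸ / (1026 × 3910) ≈ 0.015953 m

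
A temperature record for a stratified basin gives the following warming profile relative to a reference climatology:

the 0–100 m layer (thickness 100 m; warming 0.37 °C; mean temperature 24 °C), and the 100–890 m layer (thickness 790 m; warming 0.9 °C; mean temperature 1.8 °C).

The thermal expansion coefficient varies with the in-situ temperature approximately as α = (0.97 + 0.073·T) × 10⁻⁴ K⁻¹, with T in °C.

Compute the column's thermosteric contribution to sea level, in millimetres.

Δh = 88.4 mm

Layer 1: α = (0.97 + 0.073×24)×10⁻⁴ = 2.722×10⁻⁴ K⁻¹
Layer 2: α = (0.97 + 0.073×1.8)×10⁻⁴ = 1.1014×10⁻⁴ K⁻¹
2.722×10⁻⁴ × 0.37 × 100 = 0.0100714 m
0.9 × 790 × 1.1014×10⁻⁴ = 0.07830954 m
Δh = 0.0100714 + 0.07830954 = 0.08838094 m ≈ 88.4 mm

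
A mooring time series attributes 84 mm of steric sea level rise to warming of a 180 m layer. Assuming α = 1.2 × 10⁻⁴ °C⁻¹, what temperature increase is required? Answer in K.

3.89 K

ΔT = Δh/(αH) = 0.084 / (1.2×10⁻⁴ × 180) ≈ 3.889 K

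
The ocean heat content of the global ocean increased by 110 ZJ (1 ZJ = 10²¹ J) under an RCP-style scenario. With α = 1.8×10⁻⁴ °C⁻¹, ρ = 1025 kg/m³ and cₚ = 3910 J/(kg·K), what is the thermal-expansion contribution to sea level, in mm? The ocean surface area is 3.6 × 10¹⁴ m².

Per unit area: Q = 110×10²¹ / (3.6×10¹⁴) ≈ 3.056×10⁸ J/m²
Δh = αQ/(ρcₚ) = 1.8×10⁻⁴ × 3.056×10⁸ / (1025 × 3910) ≈ 0.013725 m

Δh = 14 mm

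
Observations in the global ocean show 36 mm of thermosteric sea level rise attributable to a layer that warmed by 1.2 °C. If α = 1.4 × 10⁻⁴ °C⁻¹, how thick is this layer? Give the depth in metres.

H = Δh/(αΔT) = 0.036 / (1.4×10⁻⁴ × 1.2) ≈ 214.3 m

214 m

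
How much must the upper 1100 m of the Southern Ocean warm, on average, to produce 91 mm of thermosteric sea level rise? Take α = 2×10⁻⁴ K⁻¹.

ΔT ≈ 0.414 K

ΔT = Δh/(αH) = 0.091 / (2×10⁻⁴ × 1100) ≈ 0.4136 K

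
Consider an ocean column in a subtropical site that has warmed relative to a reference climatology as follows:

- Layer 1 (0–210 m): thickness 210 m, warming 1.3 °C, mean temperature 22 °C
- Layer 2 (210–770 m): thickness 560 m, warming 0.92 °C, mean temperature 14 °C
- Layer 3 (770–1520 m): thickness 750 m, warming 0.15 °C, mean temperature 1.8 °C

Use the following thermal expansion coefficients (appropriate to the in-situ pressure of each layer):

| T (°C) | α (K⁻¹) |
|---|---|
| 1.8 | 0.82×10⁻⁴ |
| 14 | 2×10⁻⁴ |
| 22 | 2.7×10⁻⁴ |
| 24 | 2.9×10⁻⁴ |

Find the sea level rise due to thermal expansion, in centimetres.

about 18.6 cm

Layer 1 at 22 °C → α = 2.7×10⁻⁴ K⁻¹
Layer 2 at 14 °C → α = 2×10⁻⁴ K⁻¹
Layer 3 at 1.8 °C → α = 0.82×10⁻⁴ K⁻¹
Layer 1: 210 × 1.3 × 2.7×10⁻⁴ = 0.07371 m
560 × 0.92 × 2×10⁻⁴ = 0.10304 m
Layer 3: 750 × 0.82×10⁻⁴ × 0.15 = 0.009225 m
Δh = 0.07371 + 0.10304 + 0.009225 = 0.185975 m ≈ 18.6 cm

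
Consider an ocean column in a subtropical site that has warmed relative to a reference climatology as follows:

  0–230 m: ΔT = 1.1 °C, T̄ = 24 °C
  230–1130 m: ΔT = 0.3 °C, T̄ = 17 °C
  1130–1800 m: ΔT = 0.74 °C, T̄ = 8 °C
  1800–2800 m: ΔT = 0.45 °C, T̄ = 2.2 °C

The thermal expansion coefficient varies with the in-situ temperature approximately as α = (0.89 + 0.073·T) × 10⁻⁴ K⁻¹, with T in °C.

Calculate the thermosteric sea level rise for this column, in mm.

Layer 1: α = (0.89 + 0.073×24)×10⁻⁴ = 2.642×10⁻⁴ K⁻¹
Layer 2: α = (0.89 + 0.073×17)×10⁻⁴ = 2.131×10⁻⁴ K⁻¹
Layer 3: α = (0.89 + 0.073×8)×10⁻⁴ = 1.474×10⁻⁴ K⁻¹
Layer 4: α = (0.89 + 0.073×2.2)×10⁻⁴ = 1.0506×10⁻⁴ K⁻¹
1.1 × 2.642×10⁻⁴ × 230 = 0.0668426 m
2.131×10⁻⁴ × 900 × 0.3 = 0.057537 m
670 × 0.74 × 1.474×10⁻⁴ = 0.07308092 m
1000 × 0.45 × 1.0506×10⁻⁴ = 0.047277 m
Δh = 0.0668426 + 0.057537 + 0.07308092 + 0.047277 = 0.24473752 m

Δh ≈ 245 mm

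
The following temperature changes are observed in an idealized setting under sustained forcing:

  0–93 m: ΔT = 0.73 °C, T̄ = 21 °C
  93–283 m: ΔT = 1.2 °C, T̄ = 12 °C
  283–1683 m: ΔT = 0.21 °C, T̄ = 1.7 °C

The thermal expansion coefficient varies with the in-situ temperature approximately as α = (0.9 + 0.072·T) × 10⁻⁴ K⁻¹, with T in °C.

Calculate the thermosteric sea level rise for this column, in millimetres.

Layer 1: α = (0.9 + 0.072×21)×10⁻⁴ = 2.412×10⁻⁴ K⁻¹
Layer 2: α = (0.9 + 0.072×12)×10⁻⁴ = 1.764×10⁻⁴ K⁻¹
Layer 3: α = (0.9 + 0.072×1.7)×10⁻⁴ = 1.0224×10⁻⁴ K⁻¹
0.73 × 93 × 2.412×10⁻⁴ = 0.016375068 m
93–283 m: 1.2 × 190 × 1.764×10⁻⁴ = 0.0402192 m
1400 × 0.21 × 1.0224×10⁻⁴ = 0.03005856 m
Δh = 0.016375068 + 0.0402192 + 0.03005856 = 0.086652828 m

87 mm of thermosteric rise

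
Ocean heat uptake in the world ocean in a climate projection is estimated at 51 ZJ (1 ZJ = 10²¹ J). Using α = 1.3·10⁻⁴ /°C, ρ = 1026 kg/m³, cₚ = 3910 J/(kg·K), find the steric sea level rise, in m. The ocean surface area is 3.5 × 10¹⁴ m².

Per unit area: Q = 51×10²¹ / (3.5×10¹⁴) ≈ 1.457×10⁸ J/m²
Δh = αQ/(ρcₚ) = 1.3×10⁻⁴ × 1.457×10⁸ / (1026 × 3910) ≈ 0.0047215 m

Δh ≈ 0.0047 m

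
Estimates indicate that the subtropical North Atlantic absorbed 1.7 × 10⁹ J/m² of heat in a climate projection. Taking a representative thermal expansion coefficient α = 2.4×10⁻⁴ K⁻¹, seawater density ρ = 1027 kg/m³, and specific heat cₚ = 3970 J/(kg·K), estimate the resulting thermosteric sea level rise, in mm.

Δh = αQ/(ρcₚ) = 2.4×10⁻⁴ × 1.7×10⁹ / (1027 × 3970) ≈ 0.10007 m

about 100 mm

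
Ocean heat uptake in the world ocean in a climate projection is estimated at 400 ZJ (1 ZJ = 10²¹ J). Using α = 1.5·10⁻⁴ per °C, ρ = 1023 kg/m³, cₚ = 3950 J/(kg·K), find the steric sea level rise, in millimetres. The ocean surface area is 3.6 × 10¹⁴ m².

41.2 mm

Per unit area: Q = 400×10²¹ / (3.6×10¹⁴) ≈ 1.111×10⁹ J/m²
Δh = αQ/(ρcₚ) = 1.5×10⁻⁴ × 1.111×10⁹ / (1023 × 3950) ≈ 0.041241 m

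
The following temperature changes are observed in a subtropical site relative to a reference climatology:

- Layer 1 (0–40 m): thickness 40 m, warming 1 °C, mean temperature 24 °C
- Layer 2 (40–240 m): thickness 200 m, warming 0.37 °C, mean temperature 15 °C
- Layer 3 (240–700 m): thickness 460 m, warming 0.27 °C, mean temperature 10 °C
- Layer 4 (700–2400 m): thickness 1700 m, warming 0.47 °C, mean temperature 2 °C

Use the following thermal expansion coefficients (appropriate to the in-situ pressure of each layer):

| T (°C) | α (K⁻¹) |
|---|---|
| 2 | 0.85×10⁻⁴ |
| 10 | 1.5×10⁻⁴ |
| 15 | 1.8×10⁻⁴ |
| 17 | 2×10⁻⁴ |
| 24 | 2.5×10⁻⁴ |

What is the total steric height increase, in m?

Layer 1 at 24 °C → α = 2.5×10⁻⁴ K⁻¹
Layer 2 at 15 °C → α = 1.8×10⁻⁴ K⁻¹
Layer 3 at 10 °C → α = 1.5×10⁻⁴ K⁻¹
Layer 4 at 2 °C → α = 0.85×10⁻⁴ K⁻¹
0–40 m: 2.5×10⁻⁴ × 1 × 40 = 0.01000 m
0.37 × 1.8×10⁻⁴ × 200 = 0.01332 m
0.27 × 1.5×10⁻⁴ × 460 = 0.01863 m
Layer 4: 1700 × 0.47 × 0.85×10⁻⁴ = 0.067915 m
Δh = 0.01000 + 0.01332 + 0.01863 + 0.067915 = 0.109865 m

Δh = 0.110 m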